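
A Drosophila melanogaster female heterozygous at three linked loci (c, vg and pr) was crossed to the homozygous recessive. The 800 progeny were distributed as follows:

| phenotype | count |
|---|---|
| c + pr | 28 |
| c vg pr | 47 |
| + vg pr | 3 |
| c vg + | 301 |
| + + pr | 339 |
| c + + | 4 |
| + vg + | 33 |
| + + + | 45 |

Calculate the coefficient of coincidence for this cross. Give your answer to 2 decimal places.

The two most frequent reciprocal classes, c vg + and + + pr, are the parental types, so the F1 was c vg + / + + pr.
The two rarest classes, c + + and + vg pr, are the double crossovers. Comparing them with the parentals, only the vg allele has switched, so vg is the middle locus and the order is c – vg – pr.
c–vg: (61 + 7)/800 = 0.0850; vg–pr: (92 + 7)/800 = 0.1237.
Expected DCO frequency = 0.0850 × 0.1237 ≈ 0.01051; observed = 7/800 ≈ 0.00875.
Coefficient of coincidence = 0.00875/0.01051 ≈ 0.83.

0.83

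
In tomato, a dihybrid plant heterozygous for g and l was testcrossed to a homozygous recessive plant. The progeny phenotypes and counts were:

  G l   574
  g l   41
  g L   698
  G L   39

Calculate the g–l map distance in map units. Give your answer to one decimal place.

5.9 map units

The two most frequent classes, G l (574) and g L (698), are the parental types, so the F1 was G l / g L.
The recombinant classes are G L and g l: 39 + 41 = 80.
Recombination frequency = 80/1352 = 0.0592 ≈ 5.9%, i.e. 5.9 map units.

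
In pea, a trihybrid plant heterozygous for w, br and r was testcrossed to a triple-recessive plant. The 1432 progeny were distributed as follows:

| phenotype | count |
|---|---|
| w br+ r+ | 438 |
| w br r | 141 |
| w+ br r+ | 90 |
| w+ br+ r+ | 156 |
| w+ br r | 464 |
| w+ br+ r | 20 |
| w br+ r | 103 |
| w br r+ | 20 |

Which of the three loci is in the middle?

br

The two most frequent reciprocal classes, w+ br r and w br+ r+, are the parental types, so the F1 was w+ br r / w br+ r+.
The two rarest classes, w+ br+ r and w br r+, are the double crossovers. Comparing them with the parentals, only the br allele has switched, so br is the middle locus and the order is w – br – r.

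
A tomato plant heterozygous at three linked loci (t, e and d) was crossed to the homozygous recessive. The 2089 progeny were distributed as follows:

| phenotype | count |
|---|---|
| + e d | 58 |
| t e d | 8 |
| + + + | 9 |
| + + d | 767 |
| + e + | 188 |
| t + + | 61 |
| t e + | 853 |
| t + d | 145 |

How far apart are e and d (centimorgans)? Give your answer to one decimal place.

The two most frequent reciprocal classes, t e + and + + d, are the parental types, so the F1 was t e + / + + d.
The two rarest classes, t e d and + + +, are the double crossovers. Comparing them with the parentals, only the d allele has switched, so d is the middle locus and the order is t – d – e.
Crossovers in the d–e interval produce the single-crossover classes t + + and + e d (61 + 58 = 119) plus the double crossovers (17).
RF(d–e) = (119 + 17) / 2089 = 136/2089 = 0.0651 → 6.5 centimorgans.

6.5 centimorgans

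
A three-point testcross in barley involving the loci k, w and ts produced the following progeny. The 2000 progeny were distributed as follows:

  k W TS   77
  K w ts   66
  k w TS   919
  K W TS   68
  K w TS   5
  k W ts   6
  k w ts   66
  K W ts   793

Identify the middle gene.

k

The two most frequent reciprocal classes, k w TS and K W ts, are the parental types, so the F1 was k w TS / K W ts.
The two rarest classes, K w TS and k W ts, are the double crossovers. Comparing them with the parentals, only the k allele has switched, so k is the middle locus and the order is ts – k – w.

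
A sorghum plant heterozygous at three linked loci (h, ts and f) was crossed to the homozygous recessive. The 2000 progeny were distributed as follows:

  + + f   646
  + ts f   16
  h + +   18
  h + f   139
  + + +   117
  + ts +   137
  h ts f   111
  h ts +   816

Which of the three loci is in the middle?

The two most frequent reciprocal classes, h ts + and + + f, are the parental types, so the F1 was h ts + / + + f.
The two rarest classes, h + + and + ts f, are the double crossovers. Comparing them with the parentals, only the ts allele has switched, so ts is the middle locus and the order is f – ts – h.

ts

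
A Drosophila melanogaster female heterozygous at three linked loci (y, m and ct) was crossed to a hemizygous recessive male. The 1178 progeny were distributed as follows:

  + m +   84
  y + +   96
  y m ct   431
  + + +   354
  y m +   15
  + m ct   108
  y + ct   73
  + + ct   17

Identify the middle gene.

The two most frequent reciprocal classes, + + + and y m ct, are the parental types, so the F1 was + + + / y m ct.
The two rarest classes, + + ct and y m +, are the double crossovers. Comparing them with the parentals, only the ct allele has switched, so ct is the middle locus and the order is m – ct – y.

ct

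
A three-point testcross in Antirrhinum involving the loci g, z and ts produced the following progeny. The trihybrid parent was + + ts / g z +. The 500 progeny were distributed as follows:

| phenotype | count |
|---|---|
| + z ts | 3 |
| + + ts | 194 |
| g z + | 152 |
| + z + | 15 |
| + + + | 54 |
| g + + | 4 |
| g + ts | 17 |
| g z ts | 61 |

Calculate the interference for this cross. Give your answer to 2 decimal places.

0.26

The two rarest classes, + z ts and g + +, are the double crossovers. Comparing them with the parentals, only the z allele has switched, so z is the middle locus and the order is g – z – ts.
g–z: (32 + 7)/500 = 0.0780; z–ts: (115 + 7)/500 = 0.2440.
Expected DCO frequency = 0.0780 × 0.2440 ≈ 0.01903; observed = 7/500 ≈ 0.01400.
Coefficient of coincidence = 0.01400/0.01903 ≈ 0.74; interference = 1 − 0.74 = 0.26.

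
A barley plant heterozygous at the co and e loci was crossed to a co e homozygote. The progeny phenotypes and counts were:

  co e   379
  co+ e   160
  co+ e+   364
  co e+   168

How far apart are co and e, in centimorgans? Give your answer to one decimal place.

30.6 centimorgans

The two most frequent classes, co+ e+ (364) and co e (379), are the parental types, so the F1 was co+ e+ / co e.
The recombinant classes are co+ e and co e+: 160 + 168 = 328.
Recombination frequency = 328/1071 = 0.3063 ≈ 30.6%, i.e. 30.6 centimorgans.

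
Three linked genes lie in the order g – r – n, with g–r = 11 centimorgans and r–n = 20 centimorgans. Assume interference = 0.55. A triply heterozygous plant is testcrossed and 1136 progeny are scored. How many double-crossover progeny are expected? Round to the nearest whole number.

Map distances give recombination frequencies of 0.110 and 0.200 for the two intervals.
With interference 0.55 (so coincidence = 0.45), expected double-crossover frequency = 0.110 × 0.200 × 0.45 = 0.00990.
Expected number = 0.00990 × 1136 = 11.25 ≈ 11.

11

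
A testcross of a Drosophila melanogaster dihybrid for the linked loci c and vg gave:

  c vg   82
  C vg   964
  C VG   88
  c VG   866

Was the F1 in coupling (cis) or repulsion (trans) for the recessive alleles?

The two most frequent classes are C vg (964) and c VG (866); these are the parental (non-recombinant) types.
So the F1 carried C vg on one chromosome and c VG on the other — the recessive alleles are on opposite chromosomes (trans / repulsion).

trans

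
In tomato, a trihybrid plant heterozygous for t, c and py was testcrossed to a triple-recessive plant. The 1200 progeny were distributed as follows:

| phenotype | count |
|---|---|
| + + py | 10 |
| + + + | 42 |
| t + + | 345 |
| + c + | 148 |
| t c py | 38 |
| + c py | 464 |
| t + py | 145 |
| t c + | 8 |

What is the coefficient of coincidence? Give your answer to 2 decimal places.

The two most frequent reciprocal classes, + c py and t + +, are the parental types, so the F1 was + c py / t + +.
The two rarest classes, + + py and t c +, are the double crossovers. Comparing them with the parentals, only the c allele has switched, so c is the middle locus and the order is py – c – t.
py–c: (293 + 18)/1200 = 0.2592; c–t: (80 + 18)/1200 = 0.0817.
Expected DCO frequency = 0.2592 × 0.0817 ≈ 0.02118; observed = 18/1200 ≈ 0.01500.
Coefficient of coincidence = 0.01500/0.02118 ≈ 0.71.

0.71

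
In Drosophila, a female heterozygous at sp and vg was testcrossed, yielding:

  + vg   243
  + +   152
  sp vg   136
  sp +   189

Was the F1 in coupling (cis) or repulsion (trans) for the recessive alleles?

trans

The two most frequent classes are + vg (243) and sp + (189); these are the parental (non-recombinant) types.
So the F1 carried + vg on one chromosome and sp + on the other — the recessive alleles are on opposite chromosomes (trans / repulsion).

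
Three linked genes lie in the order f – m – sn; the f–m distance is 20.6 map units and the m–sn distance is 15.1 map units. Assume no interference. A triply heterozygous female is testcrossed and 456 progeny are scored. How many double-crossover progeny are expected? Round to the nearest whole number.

Map distances give recombination frequencies of 0.206 and 0.151 for the two intervals.
With no interference, expected double-crossover frequency = 0.206 × 0.151 = 0.03111.
Expected number = 0.03111 × 456 = 14.18 ≈ 14.

14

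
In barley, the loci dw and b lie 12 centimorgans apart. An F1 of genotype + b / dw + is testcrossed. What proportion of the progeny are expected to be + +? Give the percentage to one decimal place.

6.0%

A map distance of 12 centimorgans corresponds to a recombination frequency of 0.120.
The F1 is + b / dw +, so + + is a recombinant gamete class with expected frequency r/2 = 0.120/2 = 0.0600.
That is 0.0600 = 6.0% of the progeny.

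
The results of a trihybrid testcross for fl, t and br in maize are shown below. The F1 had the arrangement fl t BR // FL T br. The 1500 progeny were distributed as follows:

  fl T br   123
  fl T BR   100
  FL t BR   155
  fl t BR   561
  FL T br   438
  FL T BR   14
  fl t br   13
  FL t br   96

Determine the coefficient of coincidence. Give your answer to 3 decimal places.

0.595

The two rarest classes, fl t br and FL T BR, are the double crossovers. Comparing them with the parentals, only the br allele has switched, so br is the middle locus and the order is t – br – fl.
t–br: (196 + 27)/1500 = 0.1487; br–fl: (278 + 27)/1500 = 0.2033.
Expected DCO frequency = 0.1487 × 0.2033 ≈ 0.03023; observed = 27/1500 ≈ 0.01800.
Coefficient of coincidence = 0.01800/0.03023 ≈ 0.595.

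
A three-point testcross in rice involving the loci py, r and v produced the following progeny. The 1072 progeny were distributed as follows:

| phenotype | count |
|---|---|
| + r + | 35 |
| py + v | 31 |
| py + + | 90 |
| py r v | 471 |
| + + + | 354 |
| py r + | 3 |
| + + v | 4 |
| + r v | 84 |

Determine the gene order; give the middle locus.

v

The two most frequent reciprocal classes, + + + and py r v, are the parental types, so the F1 was + + + / py r v.
The two rarest classes, + + v and py r +, are the double crossovers. Comparing them with the parentals, only the v allele has switched, so v is the middle locus and the order is py – v – r.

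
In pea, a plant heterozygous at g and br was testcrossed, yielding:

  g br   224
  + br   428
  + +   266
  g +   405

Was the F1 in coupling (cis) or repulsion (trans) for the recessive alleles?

The two most frequent classes are + br (428) and g + (405); these are the parental (non-recombinant) types.
So the F1 carried + br on one chromosome and g + on the other — the recessive alleles are on opposite chromosomes (trans / repulsion).

trans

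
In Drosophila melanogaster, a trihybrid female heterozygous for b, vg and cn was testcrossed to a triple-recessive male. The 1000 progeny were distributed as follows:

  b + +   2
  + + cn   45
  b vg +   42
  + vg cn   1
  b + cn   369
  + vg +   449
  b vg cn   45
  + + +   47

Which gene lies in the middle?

cn

The two most frequent reciprocal classes, b + cn and + vg +, are the parental types, so the F1 was b + cn / + vg +.
The two rarest classes, b + + and + vg cn, are the double crossovers. Comparing them with the parentals, only the cn allele has switched, so cn is the middle locus and the order is b – cn – vg.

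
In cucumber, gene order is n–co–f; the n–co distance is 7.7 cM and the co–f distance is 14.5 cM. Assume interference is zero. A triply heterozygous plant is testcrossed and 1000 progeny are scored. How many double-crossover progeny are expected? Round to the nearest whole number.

11

Map distances give recombination frequencies of 0.077 and 0.145 for the two intervals.
With no interference, expected double-crossover frequency = 0.077 × 0.145 = 0.01116.
Expected number = 0.01116 × 1000 = 11.16 ≈ 11.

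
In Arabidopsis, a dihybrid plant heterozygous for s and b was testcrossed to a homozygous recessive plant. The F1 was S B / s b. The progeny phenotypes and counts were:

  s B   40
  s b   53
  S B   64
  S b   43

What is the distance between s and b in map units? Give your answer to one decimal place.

The recombinant classes are S b and s B: 43 + 40 = 83.
Recombination frequency = 83/200 = 0.4150 ≈ 41.5%, i.e. 41.5 map units.

41.5 map units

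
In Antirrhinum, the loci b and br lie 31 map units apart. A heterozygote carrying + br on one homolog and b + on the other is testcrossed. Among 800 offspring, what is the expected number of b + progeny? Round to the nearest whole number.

276

A map distance of 31 map units corresponds to a recombination frequency of 0.310.
The F1 is + br / b +, so b + is a parental gamete class with expected frequency (1 − r)/2 = 0.690/2 = 0.3450.
Expected number = 0.3450 × 800 = 276.00 ≈ 276.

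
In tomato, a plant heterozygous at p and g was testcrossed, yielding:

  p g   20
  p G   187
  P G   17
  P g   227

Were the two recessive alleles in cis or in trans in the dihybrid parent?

trans

The two most frequent classes are P g (227) and p G (187); these are the parental (non-recombinant) types.
So the F1 carried P g on one chromosome and p G on the other — the recessive alleles are on opposite chromosomes (trans / repulsion).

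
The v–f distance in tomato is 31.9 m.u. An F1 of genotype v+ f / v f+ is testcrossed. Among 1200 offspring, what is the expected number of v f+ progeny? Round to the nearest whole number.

A map distance of 31.9 m.u. corresponds to a recombination frequency of 0.319.
The F1 is v+ f / v f+, so v f+ is a parental gamete class with expected frequency (1 − r)/2 = 0.681/2 = 0.3405.
Expected number = 0.3405 × 1200 = 408.60 ≈ 409.

409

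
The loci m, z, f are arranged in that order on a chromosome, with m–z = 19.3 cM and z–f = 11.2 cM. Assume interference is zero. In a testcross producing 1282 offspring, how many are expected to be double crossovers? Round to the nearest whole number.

28

Map distances give recombination frequencies of 0.193 and 0.112 for the two intervals.
With no interference, expected double-crossover frequency = 0.193 × 0.112 = 0.02162.
Expected number = 0.02162 × 1282 = 27.71 ≈ 28.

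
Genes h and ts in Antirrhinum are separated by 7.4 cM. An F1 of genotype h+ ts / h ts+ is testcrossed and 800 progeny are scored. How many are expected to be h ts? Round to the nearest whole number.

A map distance of 7.4 cM corresponds to a recombination frequency of 0.074.
The F1 is h+ ts / h ts+, so h ts is a recombinant gamete class with expected frequency r/2 = 0.074/2 = 0.0370.
Expected number = 0.0370 × 800 = 29.60 ≈ 30.

30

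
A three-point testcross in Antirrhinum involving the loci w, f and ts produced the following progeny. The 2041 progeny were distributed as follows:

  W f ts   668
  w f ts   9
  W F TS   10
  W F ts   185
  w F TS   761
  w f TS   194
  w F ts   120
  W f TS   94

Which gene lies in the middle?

The two most frequent reciprocal classes, w F TS and W f ts, are the parental types, so the F1 was w F TS / W f ts.
The two rarest classes, W F TS and w f ts, are the double crossovers. Comparing them with the parentals, only the w allele has switched, so w is the middle locus and the order is ts – w – f.

w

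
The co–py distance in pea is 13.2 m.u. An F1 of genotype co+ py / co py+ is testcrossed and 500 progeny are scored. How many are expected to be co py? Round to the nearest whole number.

A map distance of 13.2 m.u. corresponds to a recombination frequency of 0.132.
The F1 is co+ py / co py+, so co py is a recombinant gamete class with expected frequency r/2 = 0.132/2 = 0.0660.
Expected number = 0.0660 × 500 = 33.00 ≈ 33.

33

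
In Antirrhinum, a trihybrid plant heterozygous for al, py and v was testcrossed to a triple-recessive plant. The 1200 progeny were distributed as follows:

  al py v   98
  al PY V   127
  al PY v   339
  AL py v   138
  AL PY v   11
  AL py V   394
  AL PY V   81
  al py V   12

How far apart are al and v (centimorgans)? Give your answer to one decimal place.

24.0 centimorgans

The two most frequent reciprocal classes, AL py V and al PY v, are the parental types, so the F1 was AL py V / al PY v.
The two rarest classes, al py V and AL PY v, are the double crossovers. Comparing them with the parentals, only the al allele has switched, so al is the middle locus and the order is v – al – py.
Crossovers in the v–al interval produce the single-crossover classes AL py v and al PY V (138 + 127 = 265) plus the double crossovers (23).
RF(v–al) = (265 + 23) / 1200 = 288/1200 = 0.2400 → 24.0 centimorgans.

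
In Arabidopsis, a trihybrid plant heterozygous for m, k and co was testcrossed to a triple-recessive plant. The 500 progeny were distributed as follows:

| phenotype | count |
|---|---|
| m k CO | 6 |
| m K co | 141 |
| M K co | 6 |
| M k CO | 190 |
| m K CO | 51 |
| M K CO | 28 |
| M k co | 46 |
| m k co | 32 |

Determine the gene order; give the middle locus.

The two most frequent reciprocal classes, m K co and M k CO, are the parental types, so the F1 was m K co / M k CO.
The two rarest classes, M K co and m k CO, are the double crossovers. Comparing them with the parentals, only the m allele has switched, so m is the middle locus and the order is co – m – k.

m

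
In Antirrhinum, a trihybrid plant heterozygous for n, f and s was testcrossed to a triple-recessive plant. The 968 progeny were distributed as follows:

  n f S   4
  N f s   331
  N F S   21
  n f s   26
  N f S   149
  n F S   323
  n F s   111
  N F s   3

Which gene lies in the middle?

The two most frequent reciprocal classes, N f s and n F S, are the parental types, so the F1 was N f s / n F S.
The two rarest classes, N F s and n f S, are the double crossovers. Comparing them with the parentals, only the f allele has switched, so f is the middle locus and the order is s – f – n.

f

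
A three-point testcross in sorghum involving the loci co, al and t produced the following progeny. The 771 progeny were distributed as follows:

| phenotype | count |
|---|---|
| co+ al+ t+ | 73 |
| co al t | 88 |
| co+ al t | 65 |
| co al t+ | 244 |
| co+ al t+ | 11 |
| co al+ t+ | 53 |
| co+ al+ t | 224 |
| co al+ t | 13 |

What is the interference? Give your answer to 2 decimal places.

The two most frequent reciprocal classes, co al t+ and co+ al+ t, are the parental types, so the F1 was co al t+ / co+ al+ t.
The two rarest classes, co+ al t+ and co al+ t, are the double crossovers. Comparing them with the parentals, only the co allele has switched, so co is the middle locus and the order is t – co – al.
t–co: (161 + 24)/771 = 0.2399; co–al: (118 + 24)/771 = 0.1842.
Expected DCO frequency = 0.2399 × 0.1842 ≈ 0.04419; observed = 24/771 ≈ 0.03113.
Coefficient of coincidence = 0.03113/0.04419 ≈ 0.70; interference = 1 − 0.70 = 0.30.

0.30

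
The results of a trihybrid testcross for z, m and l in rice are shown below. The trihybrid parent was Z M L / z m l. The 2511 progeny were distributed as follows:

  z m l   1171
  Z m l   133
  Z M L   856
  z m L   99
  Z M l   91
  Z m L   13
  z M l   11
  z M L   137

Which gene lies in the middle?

m

The two rarest classes, Z m L and z M l, are the double crossovers. Comparing them with the parentals, only the m allele has switched, so m is the middle locus and the order is z – m – l.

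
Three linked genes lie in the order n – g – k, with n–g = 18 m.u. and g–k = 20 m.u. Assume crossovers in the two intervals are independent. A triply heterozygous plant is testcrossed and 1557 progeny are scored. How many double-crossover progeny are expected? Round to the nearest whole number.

Map distances give recombination frequencies of 0.180 and 0.200 for the two intervals.
With no interference, expected double-crossover frequency = 0.180 × 0.200 = 0.03600.
Expected number = 0.03600 × 1557 = 56.05 ≈ 56.

56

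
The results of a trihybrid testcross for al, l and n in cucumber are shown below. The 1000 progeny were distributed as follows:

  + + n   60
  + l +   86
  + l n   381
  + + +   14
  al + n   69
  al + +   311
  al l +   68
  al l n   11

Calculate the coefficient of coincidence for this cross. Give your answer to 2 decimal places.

0.91

The two most frequent reciprocal classes, al + + and + l n, are the parental types, so the F1 was al + + / + l n.
The two rarest classes, + + + and al l n, are the double crossovers. Comparing them with the parentals, only the al allele has switched, so al is the middle locus and the order is n – al – l.
n–al: (155 + 25)/1000 = 0.1800; al–l: (128 + 25)/1000 = 0.1530.
Expected DCO frequency = 0.1800 × 0.1530 ≈ 0.02754; observed = 25/1000 ≈ 0.02500.
Coefficient of coincidence = 0.02500/0.02754 ≈ 0.91.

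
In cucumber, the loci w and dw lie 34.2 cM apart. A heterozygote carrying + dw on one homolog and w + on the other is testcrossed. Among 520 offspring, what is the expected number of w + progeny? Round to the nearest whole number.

171

A map distance of 34.2 cM corresponds to a recombination frequency of 0.342.
The F1 is + dw / w +, so w + is a parental gamete class with expected frequency (1 − r)/2 = 0.658/2 = 0.3290.
Expected number = 0.3290 × 520 = 171.08 ≈ 171.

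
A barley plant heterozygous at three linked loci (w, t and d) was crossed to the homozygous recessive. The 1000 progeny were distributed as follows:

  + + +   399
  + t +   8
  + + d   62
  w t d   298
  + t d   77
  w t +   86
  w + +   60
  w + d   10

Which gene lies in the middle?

t

The two most frequent reciprocal classes, w t d and + + +, are the parental types, so the F1 was w t d / + + +.
The two rarest classes, w + d and + t +, are the double crossovers. Comparing them with the parentals, only the t allele has switched, so t is the middle locus and the order is d – t – w.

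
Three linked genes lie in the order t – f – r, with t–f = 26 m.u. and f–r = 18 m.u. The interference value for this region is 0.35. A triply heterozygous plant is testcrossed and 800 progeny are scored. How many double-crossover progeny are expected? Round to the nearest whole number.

24

Map distances give recombination frequencies of 0.260 and 0.180 for the two intervals.
With interference 0.35 (so coincidence = 0.65), expected double-crossover frequency = 0.260 × 0.180 × 0.65 = 0.03042.
Expected number = 0.03042 × 800 = 24.34 ≈ 24.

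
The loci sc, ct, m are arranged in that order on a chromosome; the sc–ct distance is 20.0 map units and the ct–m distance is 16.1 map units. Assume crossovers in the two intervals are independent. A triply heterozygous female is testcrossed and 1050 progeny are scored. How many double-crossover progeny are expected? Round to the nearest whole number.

Map distances give recombination frequencies of 0.200 and 0.161 for the two intervals.
With no interference, expected double-crossover frequency = 0.200 × 0.161 = 0.03220.
Expected number = 0.03220 × 1050 = 33.81 ≈ 34.

34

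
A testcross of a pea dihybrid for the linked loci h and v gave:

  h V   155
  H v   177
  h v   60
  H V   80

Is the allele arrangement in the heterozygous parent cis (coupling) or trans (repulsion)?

trans

The two most frequent classes are H v (177) and h V (155); these are the parental (non-recombinant) types.
So the F1 carried H v on one chromosome and h V on the other — the recessive alleles are on opposite chromosomes (trans / repulsion).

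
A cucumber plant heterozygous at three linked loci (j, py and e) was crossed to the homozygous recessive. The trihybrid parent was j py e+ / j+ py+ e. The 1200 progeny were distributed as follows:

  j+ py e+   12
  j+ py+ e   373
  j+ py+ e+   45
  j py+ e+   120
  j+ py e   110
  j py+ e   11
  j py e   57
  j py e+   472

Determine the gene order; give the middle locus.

j

The two rarest classes, j+ py e+ and j py+ e, are the double crossovers. Comparing them with the parentals, only the j allele has switched, so j is the middle locus and the order is py – j – e.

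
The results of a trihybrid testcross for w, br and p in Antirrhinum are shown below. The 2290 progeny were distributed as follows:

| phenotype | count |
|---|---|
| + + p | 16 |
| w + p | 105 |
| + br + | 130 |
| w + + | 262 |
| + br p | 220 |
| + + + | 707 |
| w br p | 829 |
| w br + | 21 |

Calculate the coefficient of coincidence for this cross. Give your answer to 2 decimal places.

0.60

The two most frequent reciprocal classes, + + + and w br p, are the parental types, so the F1 was + + + / w br p.
The two rarest classes, + + p and w br +, are the double crossovers. Comparing them with the parentals, only the p allele has switched, so p is the middle locus and the order is w – p – br.
w–p: (482 + 37)/2290 = 0.2266; p–br: (235 + 37)/2290 = 0.1188.
Expected DCO frequency = 0.2266 × 0.1188 ≈ 0.02692; observed = 37/2290 ≈ 0.01616.
Coefficient of coincidence = 0.01616/0.02692 ≈ 0.60.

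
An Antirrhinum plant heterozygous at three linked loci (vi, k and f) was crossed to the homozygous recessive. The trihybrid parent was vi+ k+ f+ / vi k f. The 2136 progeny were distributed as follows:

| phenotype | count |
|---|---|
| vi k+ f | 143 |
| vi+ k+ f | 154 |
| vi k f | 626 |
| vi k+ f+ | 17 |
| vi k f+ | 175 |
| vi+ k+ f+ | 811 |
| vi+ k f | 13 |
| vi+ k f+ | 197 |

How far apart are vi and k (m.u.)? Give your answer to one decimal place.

The two rarest classes, vi k+ f+ and vi+ k f, are the double crossovers. Comparing them with the parentals, only the vi allele has switched, so vi is the middle locus and the order is k – vi – f.
Crossovers in the k–vi interval produce the single-crossover classes vi+ k f+ and vi k+ f (197 + 143 = 340) plus the double crossovers (30).
RF(k–vi) = (340 + 30) / 2136 = 370/2136 = 0.1732 → 17.3 m.u.

17.3 m.u.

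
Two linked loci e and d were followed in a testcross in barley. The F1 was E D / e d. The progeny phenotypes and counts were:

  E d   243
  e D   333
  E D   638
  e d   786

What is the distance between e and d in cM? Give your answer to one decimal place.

28.8 cM

The recombinant classes are E d and e D: 243 + 333 = 576.
Recombination frequency = 576/2000 = 0.2880 ≈ 28.8%, i.e. 28.8 cM.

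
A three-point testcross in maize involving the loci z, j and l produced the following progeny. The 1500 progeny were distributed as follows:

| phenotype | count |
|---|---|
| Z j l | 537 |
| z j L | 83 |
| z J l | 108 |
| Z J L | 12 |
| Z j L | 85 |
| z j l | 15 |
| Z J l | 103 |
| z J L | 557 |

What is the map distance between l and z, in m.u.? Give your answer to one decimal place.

14.7 m.u.

The two most frequent reciprocal classes, Z j l and z J L, are the parental types, so the F1 was Z j l / z J L.
The two rarest classes, z j l and Z J L, are the double crossovers. Comparing them with the parentals, only the z allele has switched, so z is the middle locus and the order is l – z – j.
Crossovers in the l–z interval produce the single-crossover classes Z j L and z J l (85 + 108 = 193) plus the double crossovers (27).
RF(l–z) = (193 + 27) / 1500 = 220/1500 = 0.1467 → 14.7 m.u.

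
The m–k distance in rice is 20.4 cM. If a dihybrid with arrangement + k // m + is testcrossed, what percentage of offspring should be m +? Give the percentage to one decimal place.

A map distance of 20.4 cM corresponds to a recombination frequency of 0.204.
The F1 is + k / m +, so m + is a parental gamete class with expected frequency (1 − r)/2 = 0.796/2 = 0.3980.
That is 0.3980 = 39.8% of the progeny.

39.8%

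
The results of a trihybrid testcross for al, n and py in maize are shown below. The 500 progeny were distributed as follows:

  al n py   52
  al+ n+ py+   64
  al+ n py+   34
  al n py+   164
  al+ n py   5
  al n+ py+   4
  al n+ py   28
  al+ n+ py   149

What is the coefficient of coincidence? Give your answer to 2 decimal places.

0.51

The two most frequent reciprocal classes, al+ n+ py and al n py+, are the parental types, so the F1 was al+ n+ py / al n py+.
The two rarest classes, al+ n py and al n+ py+, are the double crossovers. Comparing them with the parentals, only the n allele has switched, so n is the middle locus and the order is py – n – al.
py–n: (116 + 9)/500 = 0.2500; n–al: (62 + 9)/500 = 0.1420.
Expected DCO frequency = 0.2500 × 0.1420 ≈ 0.03550; observed = 9/500 ≈ 0.01800.
Coefficient of coincidence = 0.01800/0.03550 ≈ 0.51.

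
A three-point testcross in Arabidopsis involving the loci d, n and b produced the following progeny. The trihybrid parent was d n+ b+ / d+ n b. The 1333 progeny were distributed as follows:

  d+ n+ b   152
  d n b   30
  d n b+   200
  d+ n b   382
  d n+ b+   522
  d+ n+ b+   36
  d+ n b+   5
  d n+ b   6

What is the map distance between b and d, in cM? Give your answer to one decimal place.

The two rarest classes, d n+ b and d+ n b+, are the double crossovers. Comparing them with the parentals, only the b allele has switched, so b is the middle locus and the order is n – b – d.
Crossovers in the b–d interval produce the single-crossover classes d+ n+ b+ and d n b (36 + 30 = 66) plus the double crossovers (11).
RF(b–d) = (66 + 11) / 1333 = 77/1333 = 0.0578 → 5.8 cM.

5.8 cM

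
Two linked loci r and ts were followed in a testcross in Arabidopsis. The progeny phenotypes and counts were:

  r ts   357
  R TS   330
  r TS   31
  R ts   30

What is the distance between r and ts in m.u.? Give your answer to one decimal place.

8.2 m.u.

The two most frequent classes, R TS (330) and r ts (357), are the parental types, so the F1 was R TS / r ts.
The recombinant classes are R ts and r TS: 30 + 31 = 61.
Recombination frequency = 61/748 = 0.0816 ≈ 8.2%, i.e. 8.2 m.u.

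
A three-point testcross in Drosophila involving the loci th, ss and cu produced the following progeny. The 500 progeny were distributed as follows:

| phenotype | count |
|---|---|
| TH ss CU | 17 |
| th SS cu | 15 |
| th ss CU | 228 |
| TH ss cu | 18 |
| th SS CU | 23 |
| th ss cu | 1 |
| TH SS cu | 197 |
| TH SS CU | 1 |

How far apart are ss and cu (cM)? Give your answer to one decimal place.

8.6 cM

The two most frequent reciprocal classes, th ss CU and TH SS cu, are the parental types, so the F1 was th ss CU / TH SS cu.
The two rarest classes, th ss cu and TH SS CU, are the double crossovers. Comparing them with the parentals, only the cu allele has switched, so cu is the middle locus and the order is th – cu – ss.
Crossovers in the cu–ss interval produce the single-crossover classes th SS CU and TH ss cu (23 + 18 = 41) plus the double crossovers (2).
RF(cu–ss) = (41 + 2) / 500 = 43/500 = 0.0860 → 8.6 cM.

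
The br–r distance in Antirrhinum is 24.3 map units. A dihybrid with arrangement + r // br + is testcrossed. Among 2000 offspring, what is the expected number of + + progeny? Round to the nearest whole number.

A map distance of 24.3 map units corresponds to a recombination frequency of 0.243.
The F1 is + r / br +, so + + is a recombinant gamete class with expected frequency r/2 = 0.243/2 = 0.1215.
Expected number = 0.1215 × 2000 = 243.00 ≈ 243.

243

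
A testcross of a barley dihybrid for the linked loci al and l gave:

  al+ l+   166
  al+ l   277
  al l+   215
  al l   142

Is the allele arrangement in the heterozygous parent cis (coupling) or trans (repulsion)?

The two most frequent classes are al+ l (277) and al l+ (215); these are the parental (non-recombinant) types.
So the F1 carried al+ l on one chromosome and al l+ on the other — the recessive alleles are on opposite chromosomes (trans / repulsion).

trans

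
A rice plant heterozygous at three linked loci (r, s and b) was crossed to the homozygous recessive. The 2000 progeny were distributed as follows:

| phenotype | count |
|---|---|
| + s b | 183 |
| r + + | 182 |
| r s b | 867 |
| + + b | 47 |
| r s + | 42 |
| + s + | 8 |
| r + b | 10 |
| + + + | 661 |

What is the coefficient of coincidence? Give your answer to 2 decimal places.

The two most frequent reciprocal classes, r s b and + + +, are the parental types, so the F1 was r s b / + + +.
The two rarest classes, r + b and + s +, are the double crossovers. Comparing them with the parentals, only the s allele has switched, so s is the middle locus and the order is r – s – b.
r–s: (365 + 18)/2000 = 0.1915; s–b: (89 + 18)/2000 = 0.0535.
Expected DCO frequency = 0.1915 × 0.0535 ≈ 0.01025; observed = 18/2000 ≈ 0.00900.
Coefficient of coincidence = 0.00900/0.01025 ≈ 0.88.

0.88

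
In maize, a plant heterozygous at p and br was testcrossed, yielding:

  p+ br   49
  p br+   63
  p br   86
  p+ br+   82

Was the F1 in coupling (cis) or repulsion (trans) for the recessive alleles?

The two most frequent classes are p+ br+ (82) and p br (86); these are the parental (non-recombinant) types.
So the F1 carried p+ br+ on one chromosome and p br on the other — the recessive alleles are on the same chromosome (cis / coupling).

cis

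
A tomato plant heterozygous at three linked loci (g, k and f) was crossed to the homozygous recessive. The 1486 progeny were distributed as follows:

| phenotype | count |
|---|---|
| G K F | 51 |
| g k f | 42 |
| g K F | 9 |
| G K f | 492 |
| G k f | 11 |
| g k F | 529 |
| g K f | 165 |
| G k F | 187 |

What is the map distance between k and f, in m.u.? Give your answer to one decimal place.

The two most frequent reciprocal classes, G K f and g k F, are the parental types, so the F1 was G K f / g k F.
The two rarest classes, G k f and g K F, are the double crossovers. Comparing them with the parentals, only the k allele has switched, so k is the middle locus and the order is g – k – f.
Crossovers in the k–f interval produce the single-crossover classes G K F and g k f (51 + 42 = 93) plus the double crossovers (20).
RF(k–f) = (93 + 20) / 1486 = 113/1486 = 0.0760 → 7.6 m.u.

7.6 m.u.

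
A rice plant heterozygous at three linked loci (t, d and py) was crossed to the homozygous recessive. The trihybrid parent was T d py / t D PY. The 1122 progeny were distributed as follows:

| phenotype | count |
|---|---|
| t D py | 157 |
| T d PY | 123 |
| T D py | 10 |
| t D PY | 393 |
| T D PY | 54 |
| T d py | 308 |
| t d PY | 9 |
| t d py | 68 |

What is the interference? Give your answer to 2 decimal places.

The two rarest classes, T D py and t d PY, are the double crossovers. Comparing them with the parentals, only the d allele has switched, so d is the middle locus and the order is py – d – t.
py–d: (280 + 19)/1122 = 0.2665; d–t: (122 + 19)/1122 = 0.1257.
Expected DCO frequency = 0.2665 × 0.1257 ≈ 0.03350; observed = 19/1122 ≈ 0.01693.
Coefficient of coincidence = 0.01693/0.03350 ≈ 0.51; interference = 1 − 0.51 = 0.49.

0.49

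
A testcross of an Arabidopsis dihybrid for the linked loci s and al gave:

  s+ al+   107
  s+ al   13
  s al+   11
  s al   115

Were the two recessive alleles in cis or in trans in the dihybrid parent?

The two most frequent classes are s+ al+ (107) and s al (115); these are the parental (non-recombinant) types.
So the F1 carried s+ al+ on one chromosome and s al on the other — the recessive alleles are on the same chromosome (cis / coupling).

cis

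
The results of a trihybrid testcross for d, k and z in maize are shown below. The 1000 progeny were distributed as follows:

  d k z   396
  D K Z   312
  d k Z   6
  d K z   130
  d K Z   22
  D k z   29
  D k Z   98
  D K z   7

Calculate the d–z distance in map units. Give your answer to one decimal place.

The two most frequent reciprocal classes, D K Z and d k z, are the parental types, so the F1 was D K Z / d k z.
The two rarest classes, D K z and d k Z, are the double crossovers. Comparing them with the parentals, only the z allele has switched, so z is the middle locus and the order is k – z – d.
Crossovers in the z–d interval produce the single-crossover classes d K Z and D k z (22 + 29 = 51) plus the double crossovers (13).
RF(z–d) = (51 + 13) / 1000 = 64/1000 = 0.0640 → 6.4 map units.

6.4 map units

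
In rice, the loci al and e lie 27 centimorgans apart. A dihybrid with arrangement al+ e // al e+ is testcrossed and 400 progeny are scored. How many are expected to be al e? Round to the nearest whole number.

A map distance of 27 centimorgans corresponds to a recombination frequency of 0.270.
The F1 is al+ e / al e+, so al e is a recombinant gamete class with expected frequency r/2 = 0.270/2 = 0.1350.
Expected number = 0.1350 × 400 = 54.00 ≈ 54.

54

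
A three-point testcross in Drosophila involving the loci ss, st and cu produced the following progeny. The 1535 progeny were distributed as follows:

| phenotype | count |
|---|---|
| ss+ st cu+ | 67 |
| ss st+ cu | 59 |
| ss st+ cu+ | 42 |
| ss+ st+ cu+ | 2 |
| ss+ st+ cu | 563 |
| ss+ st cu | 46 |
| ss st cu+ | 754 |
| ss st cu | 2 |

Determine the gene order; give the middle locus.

The two most frequent reciprocal classes, ss st cu+ and ss+ st+ cu, are the parental types, so the F1 was ss st cu+ / ss+ st+ cu.
The two rarest classes, ss st cu and ss+ st+ cu+, are the double crossovers. Comparing them with the parentals, only the cu allele has switched, so cu is the middle locus and the order is ss – cu – st.

cu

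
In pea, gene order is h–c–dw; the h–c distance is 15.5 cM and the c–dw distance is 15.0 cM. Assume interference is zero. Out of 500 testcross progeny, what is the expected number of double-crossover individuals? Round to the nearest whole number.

Map distances give recombination frequencies of 0.155 and 0.150 for the two intervals.
With no interference, expected double-crossover frequency = 0.155 × 0.150 = 0.02325.
Expected number = 0.02325 × 500 = 11.62 ≈ 12.

12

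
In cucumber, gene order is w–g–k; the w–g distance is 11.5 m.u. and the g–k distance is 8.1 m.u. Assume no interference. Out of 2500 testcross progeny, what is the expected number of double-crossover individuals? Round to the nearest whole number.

23

Map distances give recombination frequencies of 0.115 and 0.081 for the two intervals.
With no interference, expected double-crossover frequency = 0.115 × 0.081 = 0.00932.
Expected number = 0.00932 × 2500 = 23.29 ≈ 23.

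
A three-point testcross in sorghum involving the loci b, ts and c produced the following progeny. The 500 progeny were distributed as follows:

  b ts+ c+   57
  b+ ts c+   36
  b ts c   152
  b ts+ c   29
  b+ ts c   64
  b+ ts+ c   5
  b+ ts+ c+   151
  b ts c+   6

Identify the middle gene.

c

The two most frequent reciprocal classes, b+ ts+ c+ and b ts c, are the parental types, so the F1 was b+ ts+ c+ / b ts c.
The two rarest classes, b+ ts+ c and b ts c+, are the double crossovers. Comparing them with the parentals, only the c allele has switched, so c is the middle locus and the order is ts – c – b.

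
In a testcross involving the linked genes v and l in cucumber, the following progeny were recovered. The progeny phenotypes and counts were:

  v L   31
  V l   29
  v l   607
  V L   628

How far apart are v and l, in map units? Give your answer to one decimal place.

The two most frequent classes, V L (628) and v l (607), are the parental types, so the F1 was V L / v l.
The recombinant classes are V l and v L: 29 + 31 = 60.
Recombination frequency = 60/1295 = 0.0463 ≈ 4.6%, i.e. 4.6 map units.

4.6 map units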